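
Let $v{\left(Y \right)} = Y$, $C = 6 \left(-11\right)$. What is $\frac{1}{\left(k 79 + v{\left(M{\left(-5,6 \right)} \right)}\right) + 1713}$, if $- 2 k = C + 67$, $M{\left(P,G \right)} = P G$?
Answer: $\frac{2}{3287} \approx 0.00060846$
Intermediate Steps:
$C = -66$
$M{\left(P,G \right)} = G P$
$k = - \frac{1}{2}$ ($k = - \frac{-66 + 67}{2} = \left(- \frac{1}{2}\right) 1 = - \frac{1}{2} \approx -0.5$)
$\frac{1}{\left(k 79 + v{\left(M{\left(-5,6 \right)} \right)}\right) + 1713} = \frac{1}{\left(\left(- \frac{1}{2}\right) 79 + 6 \left(-5\right)\right) + 1713} = \frac{1}{\left(- \frac{79}{2} - 30\right) + 1713} = \frac{1}{- \frac{139}{2} + 1713} = \frac{1}{\frac{3287}{2}} = \frac{2}{3287}$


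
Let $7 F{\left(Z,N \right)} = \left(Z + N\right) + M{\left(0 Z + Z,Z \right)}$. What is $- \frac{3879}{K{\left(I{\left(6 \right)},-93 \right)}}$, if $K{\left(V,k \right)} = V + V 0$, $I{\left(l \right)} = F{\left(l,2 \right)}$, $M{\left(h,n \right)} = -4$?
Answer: $- \frac{27153}{4} \approx -6788.3$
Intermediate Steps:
$F{\left(Z,N \right)} = - \frac{4}{7} + \frac{N}{7} + \frac{Z}{7}$ ($F{\left(Z,N \right)} = \frac{\left(Z + N\right) - 4}{7} = \frac{\left(N + Z\right) - 4}{7} = \frac{-4 + N + Z}{7} = - \frac{4}{7} + \frac{N}{7} + \frac{Z}{7}$)
$I{\left(l \right)} = - \frac{2}{7} + \frac{l}{7}$ ($I{\left(l \right)} = - \frac{4}{7} + \frac{1}{7} \cdot 2 + \frac{l}{7} = - \frac{4}{7} + \frac{2}{7} + \frac{l}{7} = - \frac{2}{7} + \frac{l}{7}$)
$K{\left(V,k \right)} = V$ ($K{\left(V,k \right)} = V + 0 = V$)
$- \frac{3879}{K{\left(I{\left(6 \right)},-93 \right)}} = - \frac{3879}{- \frac{2}{7} + \frac{1}{7} \cdot 6} = - \frac{3879}{- \frac{2}{7} + \frac{6}{7}} = - \frac{3879}{\frac{4}{7}} = \left(-3879\right) \frac{7}{4} = - \frac{27153}{4}$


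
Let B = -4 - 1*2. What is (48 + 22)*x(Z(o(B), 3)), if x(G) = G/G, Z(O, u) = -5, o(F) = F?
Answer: 70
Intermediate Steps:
B = -6 (B = -4 - 2 = -6)
x(G) = 1
(48 + 22)*x(Z(o(B), 3)) = (48 + 22)*1 = 70*1 = 70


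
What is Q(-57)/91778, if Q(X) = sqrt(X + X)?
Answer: I*sqrt(114)/91778 ≈ 0.00011634*I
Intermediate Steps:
Q(X) = sqrt(2)*sqrt(X) (Q(X) = sqrt(2*X) = sqrt(2)*sqrt(X))
Q(-57)/91778 = (sqrt(2)*sqrt(-57))/91778 = (sqrt(2)*(I*sqrt(57)))*(1/91778) = (I*sqrt(114))*(1/91778) = I*sqrt(114)/91778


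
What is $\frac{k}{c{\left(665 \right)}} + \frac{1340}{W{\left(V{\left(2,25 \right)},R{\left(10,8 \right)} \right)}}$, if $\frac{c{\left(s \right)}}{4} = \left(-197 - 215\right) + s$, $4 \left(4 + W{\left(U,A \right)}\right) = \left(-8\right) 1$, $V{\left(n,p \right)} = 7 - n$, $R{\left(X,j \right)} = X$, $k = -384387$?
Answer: $- \frac{1831201}{3036} \approx -603.16$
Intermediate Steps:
$W{\left(U,A \right)} = -6$ ($W{\left(U,A \right)} = -4 + \frac{\left(-8\right) 1}{4} = -4 + \frac{1}{4} \left(-8\right) = -4 - 2 = -6$)
$c{\left(s \right)} = -1648 + 4 s$ ($c{\left(s \right)} = 4 \left(\left(-197 - 215\right) + s\right) = 4 \left(-412 + s\right) = -1648 + 4 s$)
$\frac{k}{c{\left(665 \right)}} + \frac{1340}{W{\left(V{\left(2,25 \right)},R{\left(10,8 \right)} \right)}} = - \frac{384387}{-1648 + 4 \cdot 665} + \frac{1340}{-6} = - \frac{384387}{-1648 + 2660} + 1340 \left(- \frac{1}{6}\right) = - \frac{384387}{1012} - \frac{670}{3} = - \frac{1831201}{3036}$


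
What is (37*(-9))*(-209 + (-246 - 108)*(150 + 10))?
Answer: 18930717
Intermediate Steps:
(37*(-9))*(-209 + (-246 - 108)*(150 + 10)) = -333*(-209 - 354*160) = -333*(-209 - 56640) = -333*(-56849) = 18930717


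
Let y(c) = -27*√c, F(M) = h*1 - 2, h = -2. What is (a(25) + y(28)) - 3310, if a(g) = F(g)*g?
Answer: -3410 - 54*√7 ≈ -3552.9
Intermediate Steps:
F(M) = -4 (F(M) = -2*1 - 2 = -2 - 2 = -4)
a(g) = -4*g
(a(25) + y(28)) - 3310 = (-4*25 - 54*√7) - 3310 = (-100 - 54*√7) - 3310 = -3410 - 54*√7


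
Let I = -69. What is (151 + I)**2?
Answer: 6724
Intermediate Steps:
(151 + I)**2 = (151 - 69)**2 = 82**2 = 6724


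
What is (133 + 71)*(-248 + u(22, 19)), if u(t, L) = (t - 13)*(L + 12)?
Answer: 6324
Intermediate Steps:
u(t, L) = (-13 + t)*(12 + L)
(133 + 71)*(-248 + u(22, 19)) = (133 + 71)*(-248 + (-156 - 13*19 + 12*22 + 19*22)) = 204*(-248 + (-156 - 247 + 264 + 418)) = 204*(-248 + 279) = 204*31 = 6324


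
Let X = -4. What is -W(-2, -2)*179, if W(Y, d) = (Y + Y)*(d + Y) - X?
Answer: -3580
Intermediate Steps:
W(Y, d) = 4 + 2*Y*(Y + d) (W(Y, d) = (Y + Y)*(d + Y) - 1*(-4) = (2*Y)*(Y + d) + 4 = 2*Y*(Y + d) + 4 = 4 + 2*Y*(Y + d))
-W(-2, -2)*179 = -(4 + 2*(-2)² + 2*(-2)*(-2))*179 = -(4 + 2*4 + 8)*179 = -(4 + 8 + 8)*179 = -1*20*179 = -20*179 = -3580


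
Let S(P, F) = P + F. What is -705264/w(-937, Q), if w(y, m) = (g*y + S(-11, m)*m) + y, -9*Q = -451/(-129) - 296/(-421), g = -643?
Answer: -42123102978779676/35929164753461731 ≈ -1.1724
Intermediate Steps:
S(P, F) = F + P
Q = -228055/488781 (Q = -(-451/(-129) - 296/(-421))/9 = -(-451*(-1/129) - 296*(-1/421))/9 = -(451/129 + 296/421)/9 = -1/9*228055/54309 = -228055/488781 ≈ -0.46658)
w(y, m) = -642*y + m*(-11 + m) (w(y, m) = (-643*y + (m - 11)*m) + y = (-643*y + (-11 + m)*m) + y = (-643*y + m*(-11 + m)) + y = -642*y + m*(-11 + m))
-705264/w(-937, Q) = -705264/(-642*(-937) - 228055*(-11 - 228055/488781)/488781) = -705264/(601554 - 228055/488781*(-5604646/488781)) = -705264/(601554 + 1278167543530/238906865961) = -705264/143716659013846924/238906865961 = -705264*238906865961/143716659013846924 = -42123102978779676/35929164753461731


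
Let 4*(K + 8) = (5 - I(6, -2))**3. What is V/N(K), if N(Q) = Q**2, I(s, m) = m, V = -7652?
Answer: -122432/96721 ≈ -1.2658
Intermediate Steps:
K = 311/4 (K = -8 + (5 - 1*(-2))**3/4 = -8 + (5 + 2)**3/4 = -8 + (1/4)*7**3 = -8 + (1/4)*343 = -8 + 343/4 = 311/4 ≈ 77.750)
V/N(K) = -7652/((311/4)**2) = -7652/96721/16 = -7652*16/96721 = -122432/96721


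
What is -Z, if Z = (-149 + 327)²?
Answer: -31684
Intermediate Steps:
Z = 31684 (Z = 178² = 31684)
-Z = -1*31684 = -31684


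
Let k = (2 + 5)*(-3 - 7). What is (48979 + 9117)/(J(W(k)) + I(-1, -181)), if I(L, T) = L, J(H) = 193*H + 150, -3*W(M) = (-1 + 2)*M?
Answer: 174288/13957 ≈ 12.488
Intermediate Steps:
k = -70 (k = 7*(-10) = -70)
W(M) = -M/3 (W(M) = -(-1 + 2)*M/3 = -M/3)
J(H) = 150 + 193*H
(48979 + 9117)/(J(W(k)) + I(-1, -181)) = (48979 + 9117)/((150 + 193*(-1/3*(-70))) - 1) = 58096/((150 + 193*(70/3)) - 1) = 58096/((150 + 13510/3) - 1) = 58096/(13960/3 - 1) = 58096/(13957/3) = 58096*(3/13957) = 174288/13957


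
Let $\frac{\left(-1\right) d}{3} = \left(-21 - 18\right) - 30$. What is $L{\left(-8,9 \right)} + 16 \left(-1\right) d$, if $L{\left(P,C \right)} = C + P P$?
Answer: $-3239$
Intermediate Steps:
$L{\left(P,C \right)} = C + P^{2}$
$d = 207$ ($d = - 3 \left(\left(-21 - 18\right) - 30\right) = - 3 \left(-39 - 30\right) = \left(-3\right) \left(-69\right) = 207$)
$L{\left(-8,9 \right)} + 16 \left(-1\right) d = \left(9 + \left(-8\right)^{2}\right) + 16 \left(-1\right) 207 = \left(9 + 64\right) - 3312 = 73 - 3312 = -3239$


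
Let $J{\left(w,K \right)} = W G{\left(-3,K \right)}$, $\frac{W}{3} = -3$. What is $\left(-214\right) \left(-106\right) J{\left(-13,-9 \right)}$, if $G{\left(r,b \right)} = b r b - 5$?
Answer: $50630688$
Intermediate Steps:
$G{\left(r,b \right)} = -5 + r b^{2}$ ($G{\left(r,b \right)} = r b^{2} - 5 = -5 + r b^{2}$)
$W = -9$ ($W = 3 \left(-3\right) = -9$)
$J{\left(w,K \right)} = 45 + 27 K^{2}$ ($J{\left(w,K \right)} = - 9 \left(-5 - 3 K^{2}\right) = 45 + 27 K^{2}$)
$\left(-214\right) \left(-106\right) J{\left(-13,-9 \right)} = \left(-214\right) \left(-106\right) \left(45 + 27 \left(-9\right)^{2}\right) = 22684 \left(45 + 27 \cdot 81\right) = 22684 \left(45 + 2187\right) = 22684 \cdot 2232 = 50630688$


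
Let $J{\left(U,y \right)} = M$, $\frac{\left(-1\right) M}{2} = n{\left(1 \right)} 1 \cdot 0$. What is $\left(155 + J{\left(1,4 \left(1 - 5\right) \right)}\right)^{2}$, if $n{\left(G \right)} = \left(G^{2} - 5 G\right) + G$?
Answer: $24025$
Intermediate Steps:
$n{\left(G \right)} = G^{2} - 4 G$
$M = 0$ ($M = - 2 \cdot 1 \left(-4 + 1\right) 1 \cdot 0 = - 2 \cdot 1 \left(-3\right) 1 \cdot 0 = - 2 \left(-3\right) 1 \cdot 0 = - 2 \left(\left(-3\right) 0\right) = \left(-2\right) 0 = 0$)
$J{\left(U,y \right)} = 0$
$\left(155 + J{\left(1,4 \left(1 - 5\right) \right)}\right)^{2} = \left(155 + 0\right)^{2} = 155^{2} = 24025$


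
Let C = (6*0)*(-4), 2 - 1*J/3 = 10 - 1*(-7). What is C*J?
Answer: 0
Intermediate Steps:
J = -45 (J = 6 - 3*(10 - 1*(-7)) = 6 - 3*(10 + 7) = 6 - 3*17 = 6 - 51 = -45)
C = 0 (C = 0*(-4) = 0)
C*J = 0*(-45) = 0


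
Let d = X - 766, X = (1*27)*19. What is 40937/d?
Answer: -40937/253 ≈ -161.81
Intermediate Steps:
X = 513 (X = 27*19 = 513)
d = -253 (d = 513 - 766 = -253)
40937/d = 40937/(-253) = 40937*(-1/253) = -40937/253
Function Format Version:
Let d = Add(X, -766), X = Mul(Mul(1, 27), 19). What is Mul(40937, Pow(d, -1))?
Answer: Rational(-40937, 253) ≈ -161.81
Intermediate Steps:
X = 513 (X = Mul(27, 19) = 513)
d = -253 (d = Add(513, -766) = -253)
Mul(40937, Pow(d, -1)) = Mul(40937, Pow(-253, -1)) = Mul(40937, Rational(-1, 253)) = Rational(-40937, 253)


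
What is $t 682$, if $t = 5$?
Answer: $3410$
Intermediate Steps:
$t 682 = 5 \cdot 682 = 3410$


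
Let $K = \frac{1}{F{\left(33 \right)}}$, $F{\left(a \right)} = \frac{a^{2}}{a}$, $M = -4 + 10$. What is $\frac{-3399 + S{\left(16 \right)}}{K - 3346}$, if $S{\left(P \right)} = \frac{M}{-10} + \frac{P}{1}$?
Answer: $\frac{558294}{552085} \approx 1.0112$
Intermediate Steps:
$M = 6$
$F{\left(a \right)} = a$
$S{\left(P \right)} = - \frac{3}{5} + P$ ($S{\left(P \right)} = \frac{6}{-10} + \frac{P}{1} = 6 \left(- \frac{1}{10}\right) + P 1 = - \frac{3}{5} + P$)
$K = \frac{1}{33} \approx 0.030303$
$\frac{-3399 + S{\left(16 \right)}}{K - 3346} = \frac{-3399 + \left(- \frac{3}{5} + 16\right)}{\frac{1}{33} - 3346} = \frac{-3399 + \frac{77}{5}}{- \frac{110417}{33}} = \left(- \frac{16918}{5}\right) \left(- \frac{33}{110417}\right) = \frac{558294}{552085}$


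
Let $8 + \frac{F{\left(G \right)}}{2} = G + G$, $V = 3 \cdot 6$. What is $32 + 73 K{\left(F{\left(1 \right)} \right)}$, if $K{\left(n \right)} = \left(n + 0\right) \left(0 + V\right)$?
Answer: $-15736$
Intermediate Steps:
$V = 18$
$F{\left(G \right)} = -16 + 4 G$ ($F{\left(G \right)} = -16 + 2 \left(G + G\right) = -16 + 2 \cdot 2 G = -16 + 4 G$)
$K{\left(n \right)} = 18 n$ ($K{\left(n \right)} = \left(n + 0\right) \left(0 + 18\right) = n 18 = 18 n$)
$32 + 73 K{\left(F{\left(1 \right)} \right)} = 32 + 73 \cdot 18 \left(-16 + 4 \cdot 1\right) = 32 + 73 \cdot 18 \left(-16 + 4\right) = 32 + 73 \cdot 18 \left(-12\right) = 32 + 73 \left(-216\right) = 32 - 15768 = -15736$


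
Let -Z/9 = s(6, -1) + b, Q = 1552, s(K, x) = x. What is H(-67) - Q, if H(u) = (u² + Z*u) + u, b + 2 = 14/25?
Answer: 34967/25 ≈ 1398.7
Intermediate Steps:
b = -36/25 (b = -2 + 14/25 = -36/25 ≈ -1.4400)
Z = 549/25 (Z = -9*(-1 - 36/25) = -9*(-61/25) = 549/25 ≈ 21.960)
H(u) = u² + 574*u/25 (H(u) = (u² + 549*u/25) + u = u² + 574*u/25)
H(-67) - Q = (1/25)*(-67)*(574 + 25*(-67)) - 1*1552 = (1/25)*(-67)*(574 - 1675) - 1552 = (1/25)*(-67)*(-1101) - 1552 = 73767/25 - 1552 = 34967/25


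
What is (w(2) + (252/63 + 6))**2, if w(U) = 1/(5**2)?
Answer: 63001/625 ≈ 100.80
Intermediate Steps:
w(U) = 1/25
(w(2) + (252/63 + 6))**2 = (1/25 + (252/63 + 6))**2 = (1/25 + (252*(1/63) + 6))**2 = (1/25 + (4 + 6))**2 = (1/25 + 10)**2 = (251/25)**2 = 63001/625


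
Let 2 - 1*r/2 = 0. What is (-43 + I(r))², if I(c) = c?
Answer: 1521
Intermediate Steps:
r = 4 (r = 4 - 2*0 = 4 + 0 = 4)
(-43 + I(r))² = (-43 + 4)² = (-39)² = 1521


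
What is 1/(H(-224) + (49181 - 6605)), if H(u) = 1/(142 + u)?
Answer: 82/3491231 ≈ 2.3487e-5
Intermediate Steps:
1/(H(-224) + (49181 - 6605)) = 1/(1/(142 - 224) + (49181 - 6605)) = 1/(1/(-82) + 42576) = 1/(-1/82 + 42576) = 1/(3491231/82) = 82/3491231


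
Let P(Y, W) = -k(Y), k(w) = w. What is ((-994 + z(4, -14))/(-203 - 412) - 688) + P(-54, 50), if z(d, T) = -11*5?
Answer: -388861/615 ≈ -632.29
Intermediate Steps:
z(d, T) = -55
P(Y, W) = -Y
((-994 + z(4, -14))/(-203 - 412) - 688) + P(-54, 50) = ((-994 - 55)/(-203 - 412) - 688) - 1*(-54) = (-1049/(-615) - 688) + 54 = (-1049*(-1/615) - 688) + 54 = (1049/615 - 688) + 54 = -422071/615 + 54 = -388861/615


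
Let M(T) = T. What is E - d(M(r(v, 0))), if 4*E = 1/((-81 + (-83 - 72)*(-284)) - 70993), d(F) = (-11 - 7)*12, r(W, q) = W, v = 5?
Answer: 23374655/108216 ≈ 216.00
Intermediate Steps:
d(F) = -216 (d(F) = -18*12 = -216)
E = -1/108216 (E = 1/(4*((-81 + (-83 - 72)*(-284)) - 70993)) = 1/(4*((-81 - 155*(-284)) - 70993)) = 1/(4*((-81 + 44020) - 70993)) = 1/(4*(43939 - 70993)) = (1/4)/(-27054) = (1/4)*(-1/27054) = -1/108216 ≈ -9.2408e-6)
E - d(M(r(v, 0))) = -1/108216 - 1*(-216) = -1/108216 + 216 = 23374655/108216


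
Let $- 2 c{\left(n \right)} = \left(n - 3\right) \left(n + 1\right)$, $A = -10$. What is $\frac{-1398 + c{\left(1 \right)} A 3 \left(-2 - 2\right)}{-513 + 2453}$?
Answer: $- \frac{579}{970} \approx -0.59691$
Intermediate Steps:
$c{\left(n \right)} = - \frac{\left(1 + n\right) \left(-3 + n\right)}{2}$ ($c{\left(n \right)} = - \frac{\left(n - 3\right) \left(n + 1\right)}{2} = - \frac{\left(-3 + n\right) \left(1 + n\right)}{2} = - \frac{\left(1 + n\right) \left(-3 + n\right)}{2}$)
$\frac{-1398 + c{\left(1 \right)} A 3 \left(-2 - 2\right)}{-513 + 2453} = \frac{-1398 + \left(\frac{3}{2} + 1 - \frac{1^{2}}{2}\right) \left(-10\right) 3 \left(-2 - 2\right)}{-513 + 2453} = \frac{-1398 + \left(\frac{3}{2} + 1 - \frac{1}{2}\right) \left(-10\right) 3 \left(-4\right)}{1940} = \left(-1398 + \left(\frac{3}{2} + 1 - \frac{1}{2}\right) \left(-10\right) \left(-12\right)\right) \frac{1}{1940} = \left(-1398 + 2 \left(-10\right) \left(-12\right)\right) \frac{1}{1940} = \left(-1398 - -240\right) \frac{1}{1940} = \left(-1398 + 240\right) \frac{1}{1940} = \left(-1158\right) \frac{1}{1940} = - \frac{579}{970}$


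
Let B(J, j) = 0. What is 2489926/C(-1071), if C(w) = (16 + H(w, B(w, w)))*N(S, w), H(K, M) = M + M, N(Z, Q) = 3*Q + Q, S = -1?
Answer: -1244963/34272 ≈ -36.326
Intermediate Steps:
N(Z, Q) = 4*Q
H(K, M) = 2*M
C(w) = 64*w (C(w) = (16 + 2*0)*(4*w) = (16 + 0)*(4*w) = 16*(4*w) = 64*w)
2489926/C(-1071) = 2489926/((64*(-1071))) = 2489926/(-68544) = 2489926*(-1/68544) = -1244963/34272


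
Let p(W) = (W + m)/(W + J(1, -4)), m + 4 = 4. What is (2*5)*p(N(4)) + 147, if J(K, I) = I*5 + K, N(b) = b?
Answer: 433/3 ≈ 144.33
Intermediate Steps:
m = 0 (m = -4 + 4 = 0)
J(K, I) = K + 5*I (J(K, I) = 5*I + K = K + 5*I)
p(W) = W/(-19 + W) (p(W) = (W + 0)/(W + (1 + 5*(-4))) = W/(W + (1 - 20)) = W/(W - 19) = W/(-19 + W))
(2*5)*p(N(4)) + 147 = (2*5)*(4/(-19 + 4)) + 147 = 10*(4/(-15)) + 147 = 10*(4*(-1/15)) + 147 = 10*(-4/15) + 147 = -8/3 + 147 = 433/3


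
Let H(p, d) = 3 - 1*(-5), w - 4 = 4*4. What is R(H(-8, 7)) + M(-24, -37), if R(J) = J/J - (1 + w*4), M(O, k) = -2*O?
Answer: -32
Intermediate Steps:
w = 20 (w = 4 + 4*4 = 4 + 16 = 20)
H(p, d) = 8 (H(p, d) = 3 + 5 = 8)
R(J) = -80 (R(J) = J/J - (1 + 20*4) = 1 - (1 + 80) = 1 - 1*81 = 1 - 81 = -80)
R(H(-8, 7)) + M(-24, -37) = -80 - 2*(-24) = -80 + 48 = -32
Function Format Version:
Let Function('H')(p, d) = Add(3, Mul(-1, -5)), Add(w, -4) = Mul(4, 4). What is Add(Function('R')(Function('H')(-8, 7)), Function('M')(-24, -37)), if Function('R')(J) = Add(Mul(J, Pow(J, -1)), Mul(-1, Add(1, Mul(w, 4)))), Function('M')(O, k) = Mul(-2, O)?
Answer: -32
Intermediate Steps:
w = 20 (w = Add(4, Mul(4, 4)) = Add(4, 16) = 20)
Function('H')(p, d) = 8 (Function('H')(p, d) = Add(3, 5) = 8)
Function('R')(J) = -80 (Function('R')(J) = Add(Mul(J, Pow(J, -1)), Mul(-1, Add(1, Mul(20, 4)))) = Add(1, Mul(-1, Add(1, 80))) = Add(1, Mul(-1, 81)) = Add(1, -81) = -80)
Add(Function('R')(Function('H')(-8, 7)), Function('M')(-24, -37)) = Add(-80, Mul(-2, -24)) = Add(-80, 48) = -32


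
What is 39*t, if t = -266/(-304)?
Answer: 273/8 ≈ 34.125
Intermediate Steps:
t = 7/8 (t = -266*(-1/304) = 7/8 ≈ 0.87500)
39*t = 39*(7/8) = 273/8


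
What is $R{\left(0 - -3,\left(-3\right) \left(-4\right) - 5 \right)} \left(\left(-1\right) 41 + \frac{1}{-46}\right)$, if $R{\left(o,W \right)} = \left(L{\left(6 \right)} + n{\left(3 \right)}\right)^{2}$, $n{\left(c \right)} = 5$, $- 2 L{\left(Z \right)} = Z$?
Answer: $- \frac{3774}{23} \approx -164.09$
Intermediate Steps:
$L{\left(Z \right)} = - \frac{Z}{2}$
$R{\left(o,W \right)} = 4$ ($R{\left(o,W \right)} = \left(\left(- \frac{1}{2}\right) 6 + 5\right)^{2} = \left(-3 + 5\right)^{2} = 2^{2} = 4$)
$R{\left(0 - -3,\left(-3\right) \left(-4\right) - 5 \right)} \left(\left(-1\right) 41 + \frac{1}{-46}\right) = 4 \left(\left(-1\right) 41 + \frac{1}{-46}\right) = 4 \left(-41 - \frac{1}{46}\right) = 4 \left(- \frac{1887}{46}\right) = - \frac{3774}{23}$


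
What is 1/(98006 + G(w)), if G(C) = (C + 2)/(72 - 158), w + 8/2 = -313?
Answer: 86/8428831 ≈ 1.0203e-5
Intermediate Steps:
w = -317 (w = -4 - 313 = -317)
G(C) = -1/43 - C/86 (G(C) = (2 + C)/(-86) = (2 + C)*(-1/86) = -1/43 - C/86)
1/(98006 + G(w)) = 1/(98006 + (-1/43 - 1/86*(-317))) = 1/(98006 + (-1/43 + 317/86)) = 1/(98006 + 315/86) = 1/(8428831/86) = 86/8428831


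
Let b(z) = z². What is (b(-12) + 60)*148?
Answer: 30192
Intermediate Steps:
(b(-12) + 60)*148 = ((-12)² + 60)*148 = (144 + 60)*148 = 204*148 = 30192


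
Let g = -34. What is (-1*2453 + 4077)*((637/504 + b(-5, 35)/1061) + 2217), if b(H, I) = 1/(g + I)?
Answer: 34399910461/9549 ≈ 3.6025e+6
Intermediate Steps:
b(H, I) = 1/(-34 + I)
(-1*2453 + 4077)*((637/504 + b(-5, 35)/1061) + 2217) = (-1*2453 + 4077)*((637/504 + 1/((-34 + 35)*1061)) + 2217) = (-2453 + 4077)*((637*(1/504) + (1/1061)/1) + 2217) = 1624*((91/72 + 1*(1/1061)) + 2217) = 1624*((91/72 + 1/1061) + 2217) = 1624*(96623/76392 + 2217) = 1624*(169457687/76392) = 34399910461/9549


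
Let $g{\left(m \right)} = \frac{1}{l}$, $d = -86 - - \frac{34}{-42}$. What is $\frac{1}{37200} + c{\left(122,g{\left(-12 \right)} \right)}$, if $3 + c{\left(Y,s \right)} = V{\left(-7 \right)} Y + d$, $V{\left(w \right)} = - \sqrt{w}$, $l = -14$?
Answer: $- \frac{23386393}{260400} - 122 i \sqrt{7} \approx -89.809 - 322.78 i$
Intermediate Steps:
$d = - \frac{1823}{21}$ ($d = -86 - \left(-34\right) \left(- \frac{1}{42}\right) = -86 - \frac{17}{21} = - \frac{1823}{21} \approx -86.81$)
$g{\left(m \right)} = - \frac{1}{14}$ ($g{\left(m \right)} = \frac{1}{-14} = - \frac{1}{14}$)
$c{\left(Y,s \right)} = - \frac{1886}{21} - i Y \sqrt{7}$ ($c{\left(Y,s \right)} = -3 + \left(- \sqrt{-7} Y - \frac{1823}{21}\right) = -3 + \left(- i \sqrt{7} Y - \frac{1823}{21}\right) = -3 - \left(\frac{1823}{21} + i Y \sqrt{7}\right) = - \frac{1886}{21} - i Y \sqrt{7}$)
$\frac{1}{37200} + c{\left(122,g{\left(-12 \right)} \right)} = \frac{1}{37200} - \left(\frac{1886}{21} + i 122 \sqrt{7}\right) = \frac{1}{37200} - \left(\frac{1886}{21} + 122 i \sqrt{7}\right) = - \frac{23386393}{260400} - 122 i \sqrt{7}$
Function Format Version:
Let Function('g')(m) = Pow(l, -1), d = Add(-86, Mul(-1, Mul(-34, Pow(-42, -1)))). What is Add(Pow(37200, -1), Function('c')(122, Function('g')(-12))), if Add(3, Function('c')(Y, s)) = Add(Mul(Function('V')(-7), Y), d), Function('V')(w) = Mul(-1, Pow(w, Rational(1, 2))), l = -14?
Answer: Add(Rational(-23386393, 260400), Mul(-122, I, Pow(7, Rational(1, 2)))) ≈ Add(-89.809, Mul(-322.78, I))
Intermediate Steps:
d = Rational(-1823, 21) (d = Add(-86, Mul(-1, Mul(-34, Rational(-1, 42)))) = Add(-86, Mul(-1, Rational(17, 21))) = Add(-86, Rational(-17, 21)) = Rational(-1823, 21) ≈ -86.810)
Function('g')(m) = Rational(-1, 14) (Function('g')(m) = Pow(-14, -1) = Rational(-1, 14))
Function('c')(Y, s) = Add(Rational(-1886, 21), Mul(-1, I, Y, Pow(7, Rational(1, 2)))) (Function('c')(Y, s) = Add(-3, Add(Mul(Mul(-1, Pow(-7, Rational(1, 2))), Y), Rational(-1823, 21))) = Add(-3, Add(Mul(Mul(-1, Mul(I, Pow(7, Rational(1, 2)))), Y), Rational(-1823, 21))) = Add(-3, Add(Mul(Mul(-1, I, Pow(7, Rational(1, 2))), Y), Rational(-1823, 21))) = Add(-3, Add(Mul(-1, I, Y, Pow(7, Rational(1, 2))), Rational(-1823, 21))) = Add(-3, Add(Rational(-1823, 21), Mul(-1, I, Y, Pow(7, Rational(1, 2))))) = Add(Rational(-1886, 21), Mul(-1, I, Y, Pow(7, Rational(1, 2)))))
Add(Pow(37200, -1), Function('c')(122, Function('g')(-12))) = Add(Pow(37200, -1), Add(Rational(-1886, 21), Mul(-1, I, 122, Pow(7, Rational(1, 2))))) = Add(Rational(1, 37200), Add(Rational(-1886, 21), Mul(-122, I, Pow(7, Rational(1, 2))))) = Add(Rational(-23386393, 260400), Mul(-122, I, Pow(7, Rational(1, 2))))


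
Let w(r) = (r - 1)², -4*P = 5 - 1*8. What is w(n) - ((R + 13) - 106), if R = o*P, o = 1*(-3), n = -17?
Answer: 1677/4 ≈ 419.25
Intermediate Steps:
P = ¾ (P = -(5 - 1*8)/4 = -(5 - 8)/4 = -¼*(-3) = ¾ ≈ 0.75000)
o = -3
w(r) = (-1 + r)²
R = -9/4 (R = -3*¾ = -9/4 ≈ -2.2500)
w(n) - ((R + 13) - 106) = (-1 - 17)² - ((-9/4 + 13) - 106) = (-18)² - (43/4 - 106) = 324 - 1*(-381/4) = 324 + 381/4 = 1677/4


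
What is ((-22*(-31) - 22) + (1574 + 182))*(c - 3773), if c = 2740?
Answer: -2495728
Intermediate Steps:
((-22*(-31) - 22) + (1574 + 182))*(c - 3773) = ((-22*(-31) - 22) + (1574 + 182))*(2740 - 3773) = ((682 - 22) + 1756)*(-1033) = (660 + 1756)*(-1033) = 2416*(-1033) = -2495728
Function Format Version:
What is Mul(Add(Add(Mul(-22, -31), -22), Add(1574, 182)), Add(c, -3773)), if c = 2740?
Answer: -2495728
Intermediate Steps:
Mul(Add(Add(Mul(-22, -31), -22), Add(1574, 182)), Add(c, -3773)) = Mul(Add(Add(Mul(-22, -31), -22), Add(1574, 182)), Add(2740, -3773)) = Mul(Add(Add(682, -22), 1756), -1033) = Mul(Add(660, 1756), -1033) = Mul(2416, -1033) = -2495728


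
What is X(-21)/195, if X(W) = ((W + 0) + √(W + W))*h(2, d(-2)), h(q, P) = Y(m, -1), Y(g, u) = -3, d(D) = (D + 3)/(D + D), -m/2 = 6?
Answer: 21/65 - I*√42/65 ≈ 0.32308 - 0.099704*I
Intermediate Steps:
m = -12 (m = -2*6 = -12)
d(D) = (3 + D)/(2*D) (d(D) = (3 + D)/((2*D)) = (3 + D)*(1/(2*D)) = (3 + D)/(2*D))
h(q, P) = -3
X(W) = -3*W - 3*√2*√W (X(W) = ((W + 0) + √(W + W))*(-3) = (W + √(2*W))*(-3) = (W + √2*√W)*(-3) = -3*W - 3*√2*√W)
X(-21)/195 = (-3*(-21) - 3*√2*√(-21))/195 = (63 - 3*√2*I*√21)*(1/195) = (63 - 3*I*√42)*(1/195) = 21/65 - I*√42/65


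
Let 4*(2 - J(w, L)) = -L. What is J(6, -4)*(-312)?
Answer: -312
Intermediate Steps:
J(w, L) = 2 + L/4 (J(w, L) = 2 - (-1)*L/4 = 2 + L/4)
J(6, -4)*(-312) = (2 + (1/4)*(-4))*(-312) = (2 - 1)*(-312) = 1*(-312) = -312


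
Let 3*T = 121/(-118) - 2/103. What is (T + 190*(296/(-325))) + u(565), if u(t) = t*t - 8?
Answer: 252047638833/790010 ≈ 3.1904e+5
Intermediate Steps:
T = -4233/12154 (T = (121/(-118) - 2/103)/3 = (121*(-1/118) - 2*1/103)/3 = (-121/118 - 2/103)/3 = (1/3)*(-12699/12154) = -4233/12154 ≈ -0.34828)
u(t) = -8 + t**2 (u(t) = t**2 - 8 = -8 + t**2)
(T + 190*(296/(-325))) + u(565) = (-4233/12154 + 190*(296/(-325))) + (-8 + 565**2) = (-4233/12154 + 190*(296*(-1/325))) + (-8 + 319225) = (-4233/12154 + 190*(-296/325)) + 319217 = (-4233/12154 - 11248/65) + 319217 = -136983337/790010 + 319217 = 252047638833/790010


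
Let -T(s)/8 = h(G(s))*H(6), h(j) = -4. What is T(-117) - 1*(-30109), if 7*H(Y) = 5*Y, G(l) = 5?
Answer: 211723/7 ≈ 30246.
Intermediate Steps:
H(Y) = 5*Y/7 (H(Y) = (5*Y)/7 = 5*Y/7)
T(s) = 960/7 (T(s) = -(-32)*(5/7)*6 = -(-32)*30/7 = -8*(-120/7) = 960/7)
T(-117) - 1*(-30109) = 960/7 - 1*(-30109) = 960/7 + 30109 = 211723/7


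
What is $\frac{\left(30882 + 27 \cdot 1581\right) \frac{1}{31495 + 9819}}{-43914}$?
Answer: $- \frac{24523}{604754332} \approx -4.055 \cdot 10^{-5}$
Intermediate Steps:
$\frac{\left(30882 + 27 \cdot 1581\right) \frac{1}{31495 + 9819}}{-43914} = \frac{30882 + 42687}{41314} \left(- \frac{1}{43914}\right) = 73569 \cdot \frac{1}{41314} \left(- \frac{1}{43914}\right) = \frac{73569}{41314} \left(- \frac{1}{43914}\right) = - \frac{24523}{604754332}$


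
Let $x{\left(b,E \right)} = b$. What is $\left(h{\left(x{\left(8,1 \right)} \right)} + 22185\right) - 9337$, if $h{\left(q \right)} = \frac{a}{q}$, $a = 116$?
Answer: $\frac{25725}{2} \approx 12863.0$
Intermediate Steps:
$h{\left(q \right)} = \frac{116}{q}$
$\left(h{\left(x{\left(8,1 \right)} \right)} + 22185\right) - 9337 = \left(\frac{116}{8} + 22185\right) - 9337 = \left(116 \cdot \frac{1}{8} + 22185\right) - 9337 = \left(\frac{29}{2} + 22185\right) - 9337 = \frac{44399}{2} - 9337 = \frac{25725}{2}$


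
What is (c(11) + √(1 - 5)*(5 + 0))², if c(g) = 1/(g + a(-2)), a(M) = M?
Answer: -8099/81 + 20*I/9 ≈ -99.988 + 2.2222*I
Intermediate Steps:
c(g) = 1/(-2 + g) (c(g) = 1/(g - 2) = 1/(-2 + g))
(c(11) + √(1 - 5)*(5 + 0))² = (1/(-2 + 11) + √(1 - 5)*(5 + 0))² = (1/9 + √(-4)*5)² = (⅑ + (2*I)*5)² = (⅑ + 10*I)²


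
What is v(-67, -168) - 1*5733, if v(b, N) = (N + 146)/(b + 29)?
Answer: -108916/19 ≈ -5732.4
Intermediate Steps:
v(b, N) = (146 + N)/(29 + b)
v(-67, -168) - 1*5733 = (146 - 168)/(29 - 67) - 1*5733 = -22/(-38) - 5733 = -1/38*(-22) - 5733 = 11/19 - 5733 = -108916/19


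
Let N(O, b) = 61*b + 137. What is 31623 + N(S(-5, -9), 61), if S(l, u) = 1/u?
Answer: 35481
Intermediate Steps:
N(O, b) = 137 + 61*b
31623 + N(S(-5, -9), 61) = 31623 + (137 + 61*61) = 31623 + (137 + 3721) = 31623 + 3858 = 35481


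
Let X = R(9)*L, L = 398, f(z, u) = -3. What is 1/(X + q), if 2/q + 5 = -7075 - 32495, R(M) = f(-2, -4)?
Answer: -39575/47252552 ≈ -0.00083752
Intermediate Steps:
R(M) = -3
q = -2/39575 (q = 2/(-5 + (-7075 - 32495)) = 2/(-5 - 39570) = 2/(-39575) = 2*(-1/39575) = -2/39575 ≈ -5.0537e-5)
X = -1194 (X = -3*398 = -1194)
1/(X + q) = 1/(-1194 - 2/39575) = 1/(-47252552/39575) = -39575/47252552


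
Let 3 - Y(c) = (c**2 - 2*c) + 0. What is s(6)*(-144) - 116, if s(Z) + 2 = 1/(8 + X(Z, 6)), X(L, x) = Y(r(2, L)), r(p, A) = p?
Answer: 1748/11 ≈ 158.91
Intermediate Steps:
Y(c) = 3 - c**2 + 2*c (Y(c) = 3 - ((c**2 - 2*c) + 0) = 3 - (c**2 - 2*c) = 3 + (-c**2 + 2*c) = 3 - c**2 + 2*c)
X(L, x) = 3 (X(L, x) = 3 - 1*2**2 + 2*2 = 3 - 1*4 + 4 = 3 - 4 + 4 = 3)
s(Z) = -21/11 (s(Z) = -2 + 1/(8 + 3) = -2 + 1/11 = -21/11)
s(6)*(-144) - 116 = -21/11*(-144) - 116 = 3024/11 - 116 = 1748/11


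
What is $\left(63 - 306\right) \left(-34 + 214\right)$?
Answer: $-43740$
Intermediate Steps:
$\left(63 - 306\right) \left(-34 + 214\right) = \left(-243\right) 180 = -43740$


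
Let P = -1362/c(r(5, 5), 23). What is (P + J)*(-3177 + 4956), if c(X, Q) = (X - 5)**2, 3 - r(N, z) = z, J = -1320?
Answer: -117488718/49 ≈ -2.3977e+6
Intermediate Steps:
r(N, z) = 3 - z
c(X, Q) = (-5 + X)**2
P = -1362/49 (P = -1362/(-5 + (3 - 1*5))**2 = -1362/(-5 + (3 - 5))**2 = -1362/(-5 - 2)**2 = -1362/((-7)**2) = -1362/49 ≈ -27.796)
(P + J)*(-3177 + 4956) = (-1362/49 - 1320)*(-3177 + 4956) = -66042/49*1779 = -117488718/49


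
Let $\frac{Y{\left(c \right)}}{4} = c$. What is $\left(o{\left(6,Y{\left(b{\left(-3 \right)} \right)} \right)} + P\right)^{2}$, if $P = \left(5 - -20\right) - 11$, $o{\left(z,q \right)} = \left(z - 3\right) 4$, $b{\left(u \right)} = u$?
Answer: $676$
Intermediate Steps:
$Y{\left(c \right)} = 4 c$
$o{\left(z,q \right)} = -12 + 4 z$ ($o{\left(z,q \right)} = \left(-3 + z\right) 4 = -12 + 4 z$)
$P = 14$ ($P = \left(5 + 20\right) - 11 = 25 - 11 = 14$)
$\left(o{\left(6,Y{\left(b{\left(-3 \right)} \right)} \right)} + P\right)^{2} = \left(\left(-12 + 4 \cdot 6\right) + 14\right)^{2} = \left(\left(-12 + 24\right) + 14\right)^{2} = \left(12 + 14\right)^{2} = 26^{2} = 676$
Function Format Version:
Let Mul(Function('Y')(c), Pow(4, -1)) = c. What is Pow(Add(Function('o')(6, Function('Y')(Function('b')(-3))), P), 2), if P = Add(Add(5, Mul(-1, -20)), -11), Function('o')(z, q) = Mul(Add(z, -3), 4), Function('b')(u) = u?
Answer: 676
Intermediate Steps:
Function('Y')(c) = Mul(4, c)
Function('o')(z, q) = Add(-12, Mul(4, z)) (Function('o')(z, q) = Mul(Add(-3, z), 4) = Add(-12, Mul(4, z)))
P = 14 (P = Add(Add(5, 20), -11) = Add(25, -11) = 14)
Pow(Add(Function('o')(6, Function('Y')(Function('b')(-3))), P), 2) = Pow(Add(Add(-12, Mul(4, 6)), 14), 2) = Pow(Add(Add(-12, 24), 14), 2) = Pow(Add(12, 14), 2) = Pow(26, 2) = 676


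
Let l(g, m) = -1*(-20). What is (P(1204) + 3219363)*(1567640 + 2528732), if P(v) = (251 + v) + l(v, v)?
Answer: 13193750599736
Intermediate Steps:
l(g, m) = 20
P(v) = 271 + v (P(v) = (251 + v) + 20 = 271 + v)
(P(1204) + 3219363)*(1567640 + 2528732) = ((271 + 1204) + 3219363)*(1567640 + 2528732) = (1475 + 3219363)*4096372 = 3220838*4096372 = 13193750599736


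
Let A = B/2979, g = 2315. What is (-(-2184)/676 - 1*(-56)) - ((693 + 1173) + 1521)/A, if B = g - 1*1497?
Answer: -130538489/10634 ≈ -12276.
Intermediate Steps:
B = 818 (B = 2315 - 1*1497 = 2315 - 1497 = 818)
A = 818/2979 ≈ 0.27459
(-(-2184)/676 - 1*(-56)) - ((693 + 1173) + 1521)/A = (-(-2184)/676 - 1*(-56)) - ((693 + 1173) + 1521)/818/2979 = (-(-2184)/676 + 56) - (1866 + 1521)*2979/818 = (-1*(-42/13) + 56) - 3387*2979/818 = (42/13 + 56) - 1*10089873/818 = 770/13 - 10089873/818 = -130538489/10634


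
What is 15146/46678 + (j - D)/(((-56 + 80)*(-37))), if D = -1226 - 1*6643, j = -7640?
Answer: 1380193/20725032 ≈ 0.066595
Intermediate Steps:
D = -7869 (D = -1226 - 6643 = -7869)
15146/46678 + (j - D)/(((-56 + 80)*(-37))) = 15146/46678 + (-7640 - 1*(-7869))/(((-56 + 80)*(-37))) = 15146*(1/46678) + (-7640 + 7869)/((24*(-37))) = 7573/23339 + 229/(-888) = 7573/23339 + 229*(-1/888) = 7573/23339 - 229/888 = 1380193/20725032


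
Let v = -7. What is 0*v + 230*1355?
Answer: 311650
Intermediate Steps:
0*v + 230*1355 = 0*(-7) + 230*1355 = 0 + 311650 = 311650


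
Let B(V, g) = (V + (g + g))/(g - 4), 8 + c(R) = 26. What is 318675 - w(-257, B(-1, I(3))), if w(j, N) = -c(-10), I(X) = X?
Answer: 318693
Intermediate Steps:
c(R) = 18 (c(R) = -8 + 26 = 18)
B(V, g) = (V + 2*g)/(-4 + g)
w(j, N) = -18 (w(j, N) = -1*18 = -18)
318675 - w(-257, B(-1, I(3))) = 318675 - 1*(-18) = 318675 + 18 = 318693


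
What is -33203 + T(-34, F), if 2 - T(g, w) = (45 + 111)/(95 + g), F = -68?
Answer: -2025417/61 ≈ -33204.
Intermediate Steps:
T(g, w) = 2 - 156/(95 + g) (T(g, w) = 2 - (45 + 111)/(95 + g) = 2 - 156/(95 + g))
-33203 + T(-34, F) = -33203 + 2*(17 - 34)/(95 - 34) = -33203 + 2*(-17)/61 = -33203 + 2*(1/61)*(-17) = -33203 - 34/61 = -2025417/61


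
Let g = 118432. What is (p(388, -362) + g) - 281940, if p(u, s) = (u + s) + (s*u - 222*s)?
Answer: -223574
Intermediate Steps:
p(u, s) = u - 221*s + s*u (p(u, s) = (s + u) + (-222*s + s*u) = u - 221*s + s*u)
(p(388, -362) + g) - 281940 = ((388 - 221*(-362) - 362*388) + 118432) - 281940 = ((388 + 80002 - 140456) + 118432) - 281940 = (-60066 + 118432) - 281940 = 58366 - 281940 = -223574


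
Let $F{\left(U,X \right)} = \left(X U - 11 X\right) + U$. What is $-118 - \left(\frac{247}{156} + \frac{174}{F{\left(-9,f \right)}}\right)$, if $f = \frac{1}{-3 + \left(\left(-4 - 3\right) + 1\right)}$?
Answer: $- \frac{68743}{732} \approx -93.911$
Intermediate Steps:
$f = - \frac{1}{9}$ ($f = \frac{1}{-3 + \left(-7 + 1\right)} = \frac{1}{-3 - 6} = \frac{1}{-9} = - \frac{1}{9} \approx -0.11111$)
$F{\left(U,X \right)} = U - 11 X + U X$ ($F{\left(U,X \right)} = \left(U X - 11 X\right) + U = \left(- 11 X + U X\right) + U = U - 11 X + U X$)
$-118 - \left(\frac{247}{156} + \frac{174}{F{\left(-9,f \right)}}\right) = -118 - \left(\frac{247}{156} + \frac{174}{-9 - - \frac{11}{9} - -1}\right) = -118 - \left(247 \cdot \frac{1}{156} + \frac{174}{-9 + \frac{11}{9} + 1}\right) = -118 - \left(\frac{19}{12} + \frac{174}{- \frac{61}{9}}\right) = -118 - \left(\frac{19}{12} + 174 \left(- \frac{9}{61}\right)\right) = -118 - \left(\frac{19}{12} - \frac{1566}{61}\right) = -118 - - \frac{17633}{732} = -118 + \frac{17633}{732} = - \frac{68743}{732}$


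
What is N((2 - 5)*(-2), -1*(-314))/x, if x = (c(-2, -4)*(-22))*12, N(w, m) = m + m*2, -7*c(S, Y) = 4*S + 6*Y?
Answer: -1099/1408 ≈ -0.78054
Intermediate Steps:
c(S, Y) = -6*Y/7 - 4*S/7 (c(S, Y) = -(4*S + 6*Y)/7 = -6*Y/7 - 4*S/7)
N(w, m) = 3*m (N(w, m) = m + 2*m = 3*m)
x = -8448/7 (x = ((-6/7*(-4) - 4/7*(-2))*(-22))*12 = ((24/7 + 8/7)*(-22))*12 = ((32/7)*(-22))*12 = -704/7*12 = -8448/7 ≈ -1206.9)
N((2 - 5)*(-2), -1*(-314))/x = (3*(-1*(-314)))/(-8448/7) = (3*314)*(-7/8448) = 942*(-7/8448) = -1099/1408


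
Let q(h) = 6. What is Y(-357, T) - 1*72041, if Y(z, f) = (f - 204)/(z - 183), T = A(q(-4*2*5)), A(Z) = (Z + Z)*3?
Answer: -3241831/45 ≈ -72041.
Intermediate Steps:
A(Z) = 6*Z (A(Z) = (2*Z)*3 = 6*Z)
T = 36 (T = 6*6 = 36)
Y(z, f) = (-204 + f)/(-183 + z)
Y(-357, T) - 1*72041 = (-204 + 36)/(-183 - 357) - 1*72041 = -168/(-540) - 72041 = -1/540*(-168) - 72041 = 14/45 - 72041 = -3241831/45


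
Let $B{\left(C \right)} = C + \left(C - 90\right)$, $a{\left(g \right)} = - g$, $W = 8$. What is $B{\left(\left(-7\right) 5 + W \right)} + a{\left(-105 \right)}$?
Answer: $-39$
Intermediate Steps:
$B{\left(C \right)} = -90 + 2 C$ ($B{\left(C \right)} = C + \left(C - 90\right) = C + \left(-90 + C\right) = -90 + 2 C$)
$B{\left(\left(-7\right) 5 + W \right)} + a{\left(-105 \right)} = \left(-90 + 2 \left(\left(-7\right) 5 + 8\right)\right) - -105 = \left(-90 + 2 \left(-35 + 8\right)\right) + 105 = \left(-90 + 2 \left(-27\right)\right) + 105 = \left(-90 - 54\right) + 105 = -144 + 105 = -39$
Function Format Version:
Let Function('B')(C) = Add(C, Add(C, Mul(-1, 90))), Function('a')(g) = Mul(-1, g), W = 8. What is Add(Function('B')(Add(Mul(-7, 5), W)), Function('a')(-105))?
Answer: -39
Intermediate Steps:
Function('B')(C) = Add(-90, Mul(2, C)) (Function('B')(C) = Add(C, Add(C, -90)) = Add(C, Add(-90, C)) = Add(-90, Mul(2, C)))
Add(Function('B')(Add(Mul(-7, 5), W)), Function('a')(-105)) = Add(Add(-90, Mul(2, Add(Mul(-7, 5), 8))), Mul(-1, -105)) = Add(Add(-90, Mul(2, Add(-35, 8))), 105) = Add(Add(-90, Mul(2, -27)), 105) = Add(Add(-90, -54), 105) = Add(-144, 105) = -39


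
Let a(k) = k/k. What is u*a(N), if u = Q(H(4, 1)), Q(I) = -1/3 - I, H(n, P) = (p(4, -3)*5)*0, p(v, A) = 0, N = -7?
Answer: -1/3 ≈ -0.33333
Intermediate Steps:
H(n, P) = 0 (H(n, P) = (0*5)*0 = 0*0 = 0)
a(k) = 1
Q(I) = -1/3 - I (Q(I) = -1*1/3 - I = -1/3 - I)
u = -1/3 (u = -1/3 - 1*0 = -1/3 + 0 = -1/3 ≈ -0.33333)
u*a(N) = -1/3*1 = -1/3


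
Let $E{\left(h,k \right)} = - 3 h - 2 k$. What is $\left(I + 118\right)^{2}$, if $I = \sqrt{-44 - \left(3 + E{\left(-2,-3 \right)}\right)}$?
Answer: $\left(118 + i \sqrt{59}\right)^{2} \approx 13865.0 + 1812.8 i$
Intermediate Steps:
$I = i \sqrt{59}$ ($I = \sqrt{-44 - \left(3 + 6 + 6\right)} = \sqrt{-44 - 15} = \sqrt{-59} = i \sqrt{59} \approx 7.6811 i$)
$\left(I + 118\right)^{2} = \left(i \sqrt{59} + 118\right)^{2} = \left(118 + i \sqrt{59}\right)^{2}$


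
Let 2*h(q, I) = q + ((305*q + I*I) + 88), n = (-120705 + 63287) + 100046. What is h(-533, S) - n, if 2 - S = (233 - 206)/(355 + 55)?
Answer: -41732885751/336200 ≈ -1.2413e+5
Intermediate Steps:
n = 42628 (n = -57418 + 100046 = 42628)
S = 793/410 (S = 2 - (233 - 206)/(355 + 55) = 2 - 27/410 = 793/410 ≈ 1.9341)
h(q, I) = 44 + I**2/2 + 153*q (h(q, I) = (q + ((305*q + I*I) + 88))/2 = (q + ((305*q + I**2) + 88))/2 = (q + ((I**2 + 305*q) + 88))/2 = (q + (88 + I**2 + 305*q))/2 = (88 + I**2 + 306*q)/2 = 44 + I**2/2 + 153*q)
h(-533, S) - n = (44 + (793/410)**2/2 + 153*(-533)) - 1*42628 = (44 + (1/2)*(628849/168100) - 81549) - 42628 = (44 + 628849/336200 - 81549) - 42628 = -27401352151/336200 - 42628 = -41732885751/336200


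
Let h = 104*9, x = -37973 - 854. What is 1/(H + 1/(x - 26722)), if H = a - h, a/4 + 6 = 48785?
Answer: 65549/12728304819 ≈ 5.1499e-6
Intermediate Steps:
a = 195116 (a = -24 + 4*48785 = -24 + 195140 = 195116)
x = -38827
h = 936
H = 194180 (H = 195116 - 1*936 = 195116 - 936 = 194180)
1/(H + 1/(x - 26722)) = 1/(194180 + 1/(-38827 - 26722)) = 1/(194180 + 1/(-65549)) = 1/(194180 - 1/65549) = 1/(12728304819/65549) = 65549/12728304819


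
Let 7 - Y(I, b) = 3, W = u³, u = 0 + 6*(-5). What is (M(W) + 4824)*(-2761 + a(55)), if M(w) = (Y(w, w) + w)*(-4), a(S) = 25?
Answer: -308642688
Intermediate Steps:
u = -30 (u = 0 - 30 = -30)
W = -27000 (W = (-30)³ = -27000)
Y(I, b) = 4 (Y(I, b) = 7 - 1*3 = 7 - 3 = 4)
M(w) = -16 - 4*w (M(w) = (4 + w)*(-4) = -16 - 4*w)
(M(W) + 4824)*(-2761 + a(55)) = ((-16 - 4*(-27000)) + 4824)*(-2761 + 25) = ((-16 + 108000) + 4824)*(-2736) = (107984 + 4824)*(-2736) = 112808*(-2736) = -308642688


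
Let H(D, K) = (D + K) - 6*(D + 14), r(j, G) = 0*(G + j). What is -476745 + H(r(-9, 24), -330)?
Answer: -477159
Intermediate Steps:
r(j, G) = 0
H(D, K) = -84 + K - 5*D (H(D, K) = (D + K) - 6*(14 + D) = (D + K) + (-84 - 6*D) = -84 + K - 5*D)
-476745 + H(r(-9, 24), -330) = -476745 + (-84 - 330 - 5*0) = -476745 + (-84 - 330 + 0) = -476745 - 414 = -477159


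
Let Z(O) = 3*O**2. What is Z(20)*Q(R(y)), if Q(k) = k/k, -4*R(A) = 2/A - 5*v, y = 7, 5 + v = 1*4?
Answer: 1200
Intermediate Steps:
v = -1 (v = -5 + 1*4 = -5 + 4 = -1)
R(A) = -5/4 - 1/(2*A) (R(A) = -(2/A - 5*(-1))/4 = -(2/A + 5)/4 = -(5 + 2/A)/4 = -5/4 - 1/(2*A))
Q(k) = 1
Z(20)*Q(R(y)) = (3*20**2)*1 = (3*400)*1 = 1200*1 = 1200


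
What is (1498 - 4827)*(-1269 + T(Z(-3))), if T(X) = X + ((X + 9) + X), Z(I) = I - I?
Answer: 4194540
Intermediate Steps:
Z(I) = 0
T(X) = 9 + 3*X (T(X) = X + ((9 + X) + X) = X + (9 + 2*X) = 9 + 3*X)
(1498 - 4827)*(-1269 + T(Z(-3))) = (1498 - 4827)*(-1269 + (9 + 3*0)) = -3329*(-1269 + (9 + 0)) = -3329*(-1269 + 9) = -3329*(-1260) = 4194540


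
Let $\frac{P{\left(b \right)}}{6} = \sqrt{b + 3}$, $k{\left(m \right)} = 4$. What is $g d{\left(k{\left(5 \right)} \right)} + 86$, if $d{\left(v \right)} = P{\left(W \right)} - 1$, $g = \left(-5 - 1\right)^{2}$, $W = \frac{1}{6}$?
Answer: $50 + 36 \sqrt{114} \approx 434.38$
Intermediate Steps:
$W = \frac{1}{6} \approx 0.16667$
$P{\left(b \right)} = 6 \sqrt{3 + b}$ ($P{\left(b \right)} = 6 \sqrt{b + 3} = 6 \sqrt{3 + b}$)
$g = 36$ ($g = \left(-5 - 1\right)^{2} = \left(-6\right)^{2} = 36$)
$d{\left(v \right)} = -1 + \sqrt{114}$ ($d{\left(v \right)} = 6 \sqrt{3 + \frac{1}{6}} - 1 = 6 \sqrt{\frac{19}{6}} - 1 = 6 \frac{\sqrt{114}}{6} - 1 = \sqrt{114} - 1 = -1 + \sqrt{114}$)
$g d{\left(k{\left(5 \right)} \right)} + 86 = 36 \left(-1 + \sqrt{114}\right) + 86 = \left(-36 + 36 \sqrt{114}\right) + 86 = 50 + 36 \sqrt{114}$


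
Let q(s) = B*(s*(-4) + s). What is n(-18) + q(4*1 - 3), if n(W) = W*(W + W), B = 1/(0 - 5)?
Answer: 3243/5 ≈ 648.60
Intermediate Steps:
B = -⅕ (B = 1/(-5) = -⅕ ≈ -0.20000)
n(W) = 2*W² (n(W) = W*(2*W) = 2*W²)
q(s) = 3*s/5 (q(s) = -(s*(-4) + s)/5 = -(-4*s + s)/5 = -(-3)*s/5 = 3*s/5)
n(-18) + q(4*1 - 3) = 2*(-18)² + 3*(4*1 - 3)/5 = 2*324 + 3*(4 - 3)/5 = 648 + (⅗)*1 = 648 + ⅗ = 3243/5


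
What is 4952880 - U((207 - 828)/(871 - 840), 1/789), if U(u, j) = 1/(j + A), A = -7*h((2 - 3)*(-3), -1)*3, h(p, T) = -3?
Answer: 246197758251/49708 ≈ 4.9529e+6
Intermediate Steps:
A = 63 (A = -7*(-3)*3 = 21*3 = 63)
U(u, j) = 1/(63 + j) (U(u, j) = 1/(j + 63) = 1/(63 + j))
4952880 - U((207 - 828)/(871 - 840), 1/789) = 4952880 - 1/(63 + 1/789) = 4952880 - 1/49708/789 = 4952880 - 1*789/49708 = 4952880 - 789/49708 = 246197758251/49708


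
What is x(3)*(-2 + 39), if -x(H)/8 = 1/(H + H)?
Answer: -148/3 ≈ -49.333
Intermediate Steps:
x(H) = -4/H (x(H) = -8/(H + H) = -8*1/(2*H) = -4/H)
x(3)*(-2 + 39) = (-4/3)*(-2 + 39) = -4*⅓*37 = -4/3*37 = -148/3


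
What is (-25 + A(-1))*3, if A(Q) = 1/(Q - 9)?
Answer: -753/10 ≈ -75.300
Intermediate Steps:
A(Q) = 1/(-9 + Q)
(-25 + A(-1))*3 = (-25 + 1/(-9 - 1))*3 = (-25 + 1/(-10))*3 = (-25 - ⅒)*3 = -251/10*3 = -753/10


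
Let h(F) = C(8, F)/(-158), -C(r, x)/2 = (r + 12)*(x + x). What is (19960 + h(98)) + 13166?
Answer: 2620874/79 ≈ 33176.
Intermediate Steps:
C(r, x) = -4*x*(12 + r) (C(r, x) = -2*(r + 12)*(x + x) = -2*(12 + r)*2*x = -4*x*(12 + r))
h(F) = 40*F/79 (h(F) = -4*F*(12 + 8)/(-158) = -4*F*20*(-1/158) = -80*F*(-1/158) = 40*F/79)
(19960 + h(98)) + 13166 = (19960 + (40/79)*98) + 13166 = (19960 + 3920/79) + 13166 = 1580760/79 + 13166 = 2620874/79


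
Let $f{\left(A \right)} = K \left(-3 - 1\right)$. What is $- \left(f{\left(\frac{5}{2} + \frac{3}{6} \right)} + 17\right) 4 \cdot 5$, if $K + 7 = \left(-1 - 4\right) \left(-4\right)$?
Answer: $700$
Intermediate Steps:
$K = 13$ ($K = -7 + \left(-1 - 4\right) \left(-4\right) = -7 - -20 = -7 + 20 = 13$)
$f{\left(A \right)} = -52$ ($f{\left(A \right)} = 13 \left(-3 - 1\right) = 13 \left(-4\right) = -52$)
$- \left(f{\left(\frac{5}{2} + \frac{3}{6} \right)} + 17\right) 4 \cdot 5 = - \left(-52 + 17\right) 4 \cdot 5 = - \left(-35\right) 20 = \left(-1\right) \left(-700\right) = 700$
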